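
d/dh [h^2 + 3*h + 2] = 2*h + 3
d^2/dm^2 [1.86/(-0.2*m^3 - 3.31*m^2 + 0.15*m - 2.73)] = ((2.232*m + 12.3132)*(0.2*m^3 + 3.31*m^2 - 0.15*m + 2.73) - 1.86*(0.6*m^2 + 6.62*m - 0.15)*(1.2*m^2 + 13.24*m - 0.3))/(0.2*m^3 + 3.31*m^2 - 0.15*m + 2.73)^3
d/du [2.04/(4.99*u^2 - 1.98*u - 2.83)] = (4.0392 - 20.3592*u)/(-4.99*u^2 + 1.98*u + 2.83)^2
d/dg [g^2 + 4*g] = 2*g + 4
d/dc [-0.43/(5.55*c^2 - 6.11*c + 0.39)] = (4.773*c - 2.6273)/(5.55*c^2 - 6.11*c + 0.39)^2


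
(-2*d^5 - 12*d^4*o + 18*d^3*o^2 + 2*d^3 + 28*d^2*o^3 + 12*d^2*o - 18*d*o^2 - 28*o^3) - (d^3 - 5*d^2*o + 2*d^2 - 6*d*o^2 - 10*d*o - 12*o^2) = -2*d^5 - 12*d^4*o + 18*d^3*o^2 + d^3 + 28*d^2*o^3 + 17*d^2*o - 2*d^2 - 12*d*o^2 + 10*d*o - 28*o^3 + 12*o^2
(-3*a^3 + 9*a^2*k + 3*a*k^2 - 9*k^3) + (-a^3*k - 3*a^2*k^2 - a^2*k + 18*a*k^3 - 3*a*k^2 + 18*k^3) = -a^3*k - 3*a^3 - 3*a^2*k^2 + 8*a^2*k + 18*a*k^3 + 9*k^3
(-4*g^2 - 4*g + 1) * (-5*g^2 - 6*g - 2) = 20*g^4 + 44*g^3 + 27*g^2 + 2*g - 2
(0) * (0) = 0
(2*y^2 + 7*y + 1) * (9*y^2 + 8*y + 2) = 18*y^4 + 79*y^3 + 69*y^2 + 22*y + 2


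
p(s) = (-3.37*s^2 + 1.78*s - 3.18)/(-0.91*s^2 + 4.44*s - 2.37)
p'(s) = (1.78 - 6.74*s)/(-0.91*s^2 + 4.44*s - 2.37) + (1.82*s - 4.44)*(-3.37*s^2 + 1.78*s - 3.18)/(-0.91*s^2 + 4.44*s - 2.37)^2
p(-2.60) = 1.52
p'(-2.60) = -0.27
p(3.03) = -10.53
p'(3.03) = -10.98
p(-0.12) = 1.18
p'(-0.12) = 1.00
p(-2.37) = 1.46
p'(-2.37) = -0.28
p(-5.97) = 2.18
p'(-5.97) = -0.14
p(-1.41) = 1.19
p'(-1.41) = -0.28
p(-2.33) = 1.45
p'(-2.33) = -0.28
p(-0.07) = 1.24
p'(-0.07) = 1.27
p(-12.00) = 2.73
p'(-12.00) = -0.06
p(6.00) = 13.41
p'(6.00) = -5.68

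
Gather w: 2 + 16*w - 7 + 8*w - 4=24*w - 9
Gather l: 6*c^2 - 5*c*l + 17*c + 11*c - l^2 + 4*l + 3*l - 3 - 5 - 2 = 6*c^2 + 28*c - l^2 + l*(7 - 5*c) - 10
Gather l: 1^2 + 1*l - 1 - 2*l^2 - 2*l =-2*l^2 - l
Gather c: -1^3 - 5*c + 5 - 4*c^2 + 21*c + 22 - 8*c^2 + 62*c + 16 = -12*c^2 + 78*c + 42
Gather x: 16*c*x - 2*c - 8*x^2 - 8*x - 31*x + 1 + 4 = -2*c - 8*x^2 + x*(16*c - 39) + 5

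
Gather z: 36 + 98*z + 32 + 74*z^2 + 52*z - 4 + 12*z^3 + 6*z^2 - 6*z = 12*z^3 + 80*z^2 + 144*z + 64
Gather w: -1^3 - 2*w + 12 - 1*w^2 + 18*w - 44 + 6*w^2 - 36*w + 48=5*w^2 - 20*w + 15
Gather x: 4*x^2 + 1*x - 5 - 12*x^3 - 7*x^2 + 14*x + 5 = -12*x^3 - 3*x^2 + 15*x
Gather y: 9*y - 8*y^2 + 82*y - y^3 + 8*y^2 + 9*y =-y^3 + 100*y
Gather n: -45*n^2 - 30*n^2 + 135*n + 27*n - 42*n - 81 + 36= -75*n^2 + 120*n - 45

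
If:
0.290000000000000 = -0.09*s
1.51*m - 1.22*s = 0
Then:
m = -2.60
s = -3.22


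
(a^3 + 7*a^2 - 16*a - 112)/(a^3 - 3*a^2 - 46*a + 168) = (a + 4)/(a - 6)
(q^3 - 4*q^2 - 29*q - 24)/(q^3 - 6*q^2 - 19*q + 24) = (q + 1)/(q - 1)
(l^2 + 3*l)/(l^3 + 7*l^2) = (l + 3)/(l*(l + 7))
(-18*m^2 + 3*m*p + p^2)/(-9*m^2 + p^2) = (6*m + p)/(3*m + p)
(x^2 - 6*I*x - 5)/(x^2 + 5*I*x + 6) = (x - 5*I)/(x + 6*I)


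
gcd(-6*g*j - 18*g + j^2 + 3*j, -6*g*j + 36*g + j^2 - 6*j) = 6*g - j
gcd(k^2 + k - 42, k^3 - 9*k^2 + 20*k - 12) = k - 6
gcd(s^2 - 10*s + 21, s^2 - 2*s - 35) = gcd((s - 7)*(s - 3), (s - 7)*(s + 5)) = s - 7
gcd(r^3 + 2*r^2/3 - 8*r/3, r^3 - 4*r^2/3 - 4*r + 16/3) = r^2 + 2*r/3 - 8/3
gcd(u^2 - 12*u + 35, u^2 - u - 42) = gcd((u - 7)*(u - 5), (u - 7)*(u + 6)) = u - 7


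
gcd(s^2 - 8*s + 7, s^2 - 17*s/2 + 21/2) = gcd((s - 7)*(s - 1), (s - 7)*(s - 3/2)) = s - 7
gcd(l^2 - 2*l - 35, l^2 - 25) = l + 5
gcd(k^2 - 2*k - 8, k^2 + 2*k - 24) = k - 4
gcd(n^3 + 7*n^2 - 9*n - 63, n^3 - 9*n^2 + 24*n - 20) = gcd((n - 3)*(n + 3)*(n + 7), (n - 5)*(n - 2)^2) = 1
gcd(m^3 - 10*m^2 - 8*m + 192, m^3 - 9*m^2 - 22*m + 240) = m^2 - 14*m + 48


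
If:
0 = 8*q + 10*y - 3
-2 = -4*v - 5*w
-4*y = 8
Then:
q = 23/8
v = 1/2 - 5*w/4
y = -2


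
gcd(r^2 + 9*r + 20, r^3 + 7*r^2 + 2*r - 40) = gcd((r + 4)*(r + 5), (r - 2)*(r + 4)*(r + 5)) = r^2 + 9*r + 20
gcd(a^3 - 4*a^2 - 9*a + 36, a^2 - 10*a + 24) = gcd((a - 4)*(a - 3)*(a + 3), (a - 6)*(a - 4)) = a - 4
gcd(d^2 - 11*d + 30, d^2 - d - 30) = d - 6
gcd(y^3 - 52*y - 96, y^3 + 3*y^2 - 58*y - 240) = y^2 - 2*y - 48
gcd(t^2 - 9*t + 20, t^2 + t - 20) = t - 4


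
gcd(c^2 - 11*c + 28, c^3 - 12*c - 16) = c - 4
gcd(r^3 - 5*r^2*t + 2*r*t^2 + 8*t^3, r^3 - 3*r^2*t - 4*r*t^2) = r^2 - 3*r*t - 4*t^2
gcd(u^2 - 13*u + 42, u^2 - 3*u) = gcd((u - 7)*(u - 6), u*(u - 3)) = 1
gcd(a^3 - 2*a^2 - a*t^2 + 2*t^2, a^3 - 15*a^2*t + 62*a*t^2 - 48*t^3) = -a + t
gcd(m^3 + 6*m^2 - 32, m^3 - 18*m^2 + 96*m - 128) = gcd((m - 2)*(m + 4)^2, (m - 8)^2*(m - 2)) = m - 2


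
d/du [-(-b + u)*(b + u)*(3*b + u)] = b^2 - 6*b*u - 3*u^2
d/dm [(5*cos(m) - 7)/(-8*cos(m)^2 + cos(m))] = (-40*sin(m) - 7*sin(m)/cos(m)^2 + 112*tan(m))/(8*cos(m) - 1)^2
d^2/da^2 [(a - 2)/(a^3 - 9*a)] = 6*(a*(a^2 - 9)*(-a^2 - a*(a - 2) + 3) + 3*(a - 2)*(a^2 - 3)^2)/(a^3*(a^2 - 9)^3)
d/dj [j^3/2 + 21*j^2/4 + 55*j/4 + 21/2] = 3*j^2/2 + 21*j/2 + 55/4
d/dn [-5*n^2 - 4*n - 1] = -10*n - 4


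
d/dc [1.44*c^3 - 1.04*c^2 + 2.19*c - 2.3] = 4.32*c^2 - 2.08*c + 2.19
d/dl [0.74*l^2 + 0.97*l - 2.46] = 1.48*l + 0.97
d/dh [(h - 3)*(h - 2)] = 2*h - 5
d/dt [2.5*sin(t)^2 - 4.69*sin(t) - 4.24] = (5.0*sin(t) - 4.69)*cos(t)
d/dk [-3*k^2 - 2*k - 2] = -6*k - 2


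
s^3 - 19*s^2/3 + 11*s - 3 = (s - 3)^2*(s - 1/3)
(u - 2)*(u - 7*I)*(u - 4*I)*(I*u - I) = I*u^4 + 11*u^3 - 3*I*u^3 - 33*u^2 - 26*I*u^2 + 22*u + 84*I*u - 56*I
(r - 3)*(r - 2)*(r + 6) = r^3 + r^2 - 24*r + 36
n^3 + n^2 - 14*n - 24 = (n - 4)*(n + 2)*(n + 3)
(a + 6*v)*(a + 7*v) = a^2 + 13*a*v + 42*v^2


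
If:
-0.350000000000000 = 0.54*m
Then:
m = -0.65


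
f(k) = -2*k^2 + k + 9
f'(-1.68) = 7.72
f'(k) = 1 - 4*k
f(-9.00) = -162.00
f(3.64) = -13.86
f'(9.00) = -35.00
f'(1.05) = -3.20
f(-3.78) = -23.36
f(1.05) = 7.84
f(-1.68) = 1.68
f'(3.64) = -13.56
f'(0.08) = 0.68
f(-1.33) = 4.13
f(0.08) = 9.07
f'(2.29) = -8.16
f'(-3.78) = 16.12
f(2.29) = 0.80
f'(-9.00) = 37.00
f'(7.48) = -28.92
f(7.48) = -95.42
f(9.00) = -144.00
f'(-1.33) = 6.32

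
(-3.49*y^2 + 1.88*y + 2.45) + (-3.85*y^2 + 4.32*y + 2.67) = -7.34*y^2 + 6.2*y + 5.12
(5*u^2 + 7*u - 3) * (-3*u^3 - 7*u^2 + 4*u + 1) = -15*u^5 - 56*u^4 - 20*u^3 + 54*u^2 - 5*u - 3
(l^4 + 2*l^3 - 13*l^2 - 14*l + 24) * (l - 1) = l^5 + l^4 - 15*l^3 - l^2 + 38*l - 24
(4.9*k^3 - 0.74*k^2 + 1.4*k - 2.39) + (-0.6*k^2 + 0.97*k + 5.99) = 4.9*k^3 - 1.34*k^2 + 2.37*k + 3.6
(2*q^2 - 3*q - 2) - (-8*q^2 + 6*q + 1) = 10*q^2 - 9*q - 3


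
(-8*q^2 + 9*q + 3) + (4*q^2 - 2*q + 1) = -4*q^2 + 7*q + 4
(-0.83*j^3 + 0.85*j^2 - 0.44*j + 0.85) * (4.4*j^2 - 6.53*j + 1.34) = -3.652*j^5 + 9.1599*j^4 - 8.5987*j^3 + 7.7522*j^2 - 6.1401*j + 1.139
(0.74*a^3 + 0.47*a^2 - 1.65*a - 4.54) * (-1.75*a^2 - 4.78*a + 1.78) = -1.295*a^5 - 4.3597*a^4 + 1.9581*a^3 + 16.6686*a^2 + 18.7642*a - 8.0812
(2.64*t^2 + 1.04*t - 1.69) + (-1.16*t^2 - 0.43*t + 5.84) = 1.48*t^2 + 0.61*t + 4.15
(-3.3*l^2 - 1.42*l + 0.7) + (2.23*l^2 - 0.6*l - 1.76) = -1.07*l^2 - 2.02*l - 1.06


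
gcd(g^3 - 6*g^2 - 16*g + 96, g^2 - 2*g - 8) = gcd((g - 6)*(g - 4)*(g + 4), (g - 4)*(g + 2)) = g - 4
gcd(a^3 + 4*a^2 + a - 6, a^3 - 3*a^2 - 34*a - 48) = a^2 + 5*a + 6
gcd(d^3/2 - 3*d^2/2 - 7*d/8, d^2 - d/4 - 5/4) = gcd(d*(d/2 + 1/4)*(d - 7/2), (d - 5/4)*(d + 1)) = 1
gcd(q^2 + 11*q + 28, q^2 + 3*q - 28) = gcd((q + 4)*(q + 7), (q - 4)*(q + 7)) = q + 7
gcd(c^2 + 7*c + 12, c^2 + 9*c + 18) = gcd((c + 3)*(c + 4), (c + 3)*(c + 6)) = c + 3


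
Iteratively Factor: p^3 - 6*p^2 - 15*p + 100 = (p - 5)*(p^2 - p - 20) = (p - 5)*(p + 4)*(p - 5)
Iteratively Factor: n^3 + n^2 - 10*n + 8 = (n + 4)*(n^2 - 3*n + 2) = (n - 2)*(n + 4)*(n - 1)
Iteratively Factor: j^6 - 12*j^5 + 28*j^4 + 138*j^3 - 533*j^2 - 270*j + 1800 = (j + 2)*(j^5 - 14*j^4 + 56*j^3 + 26*j^2 - 585*j + 900) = (j - 3)*(j + 2)*(j^4 - 11*j^3 + 23*j^2 + 95*j - 300) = (j - 5)*(j - 3)*(j + 2)*(j^3 - 6*j^2 - 7*j + 60) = (j - 5)*(j - 3)*(j + 2)*(j + 3)*(j^2 - 9*j + 20) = (j - 5)*(j - 4)*(j - 3)*(j + 2)*(j + 3)*(j - 5)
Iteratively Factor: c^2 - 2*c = (c)*(c - 2)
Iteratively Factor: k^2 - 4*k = (k)*(k - 4)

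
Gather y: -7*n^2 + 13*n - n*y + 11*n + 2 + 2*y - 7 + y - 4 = -7*n^2 + 24*n + y*(3 - n) - 9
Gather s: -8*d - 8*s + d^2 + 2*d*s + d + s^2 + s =d^2 - 7*d + s^2 + s*(2*d - 7)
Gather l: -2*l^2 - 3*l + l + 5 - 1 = -2*l^2 - 2*l + 4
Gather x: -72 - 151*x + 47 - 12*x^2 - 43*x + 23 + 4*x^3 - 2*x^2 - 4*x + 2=4*x^3 - 14*x^2 - 198*x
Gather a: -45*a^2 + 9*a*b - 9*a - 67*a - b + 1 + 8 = -45*a^2 + a*(9*b - 76) - b + 9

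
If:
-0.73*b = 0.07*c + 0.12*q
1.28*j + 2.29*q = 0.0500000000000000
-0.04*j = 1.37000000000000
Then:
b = -0.0958904109589041*c - 3.1505652928157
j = -34.25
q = 19.17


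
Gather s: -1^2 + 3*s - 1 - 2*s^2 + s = -2*s^2 + 4*s - 2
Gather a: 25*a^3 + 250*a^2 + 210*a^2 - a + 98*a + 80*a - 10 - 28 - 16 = 25*a^3 + 460*a^2 + 177*a - 54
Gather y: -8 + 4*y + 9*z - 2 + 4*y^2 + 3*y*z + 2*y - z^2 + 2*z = 4*y^2 + y*(3*z + 6) - z^2 + 11*z - 10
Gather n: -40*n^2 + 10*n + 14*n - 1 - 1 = -40*n^2 + 24*n - 2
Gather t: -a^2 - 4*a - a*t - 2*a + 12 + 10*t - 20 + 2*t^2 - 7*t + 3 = -a^2 - 6*a + 2*t^2 + t*(3 - a) - 5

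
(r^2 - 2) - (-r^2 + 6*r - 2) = 2*r^2 - 6*r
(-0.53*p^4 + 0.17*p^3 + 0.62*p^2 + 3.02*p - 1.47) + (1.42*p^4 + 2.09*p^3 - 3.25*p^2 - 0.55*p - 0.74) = 0.89*p^4 + 2.26*p^3 - 2.63*p^2 + 2.47*p - 2.21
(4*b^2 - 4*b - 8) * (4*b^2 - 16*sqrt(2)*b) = 16*b^4 - 64*sqrt(2)*b^3 - 16*b^3 - 32*b^2 + 64*sqrt(2)*b^2 + 128*sqrt(2)*b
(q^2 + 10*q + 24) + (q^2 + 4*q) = 2*q^2 + 14*q + 24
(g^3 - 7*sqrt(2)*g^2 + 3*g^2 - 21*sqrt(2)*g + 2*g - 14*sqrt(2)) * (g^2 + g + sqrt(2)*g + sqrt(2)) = g^5 - 6*sqrt(2)*g^4 + 4*g^4 - 24*sqrt(2)*g^3 - 9*g^3 - 54*g^2 - 30*sqrt(2)*g^2 - 70*g - 12*sqrt(2)*g - 28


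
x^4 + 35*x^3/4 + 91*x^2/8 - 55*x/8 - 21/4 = (x - 3/4)*(x + 1/2)*(x + 2)*(x + 7)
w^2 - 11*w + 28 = (w - 7)*(w - 4)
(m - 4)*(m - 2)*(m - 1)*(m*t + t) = m^4*t - 6*m^3*t + 7*m^2*t + 6*m*t - 8*t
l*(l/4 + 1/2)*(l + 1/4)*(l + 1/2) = l^4/4 + 11*l^3/16 + 13*l^2/32 + l/16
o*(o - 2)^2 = o^3 - 4*o^2 + 4*o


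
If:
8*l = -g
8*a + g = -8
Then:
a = l - 1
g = -8*l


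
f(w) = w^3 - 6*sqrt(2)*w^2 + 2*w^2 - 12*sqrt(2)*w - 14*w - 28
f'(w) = 3*w^2 - 12*sqrt(2)*w + 4*w - 12*sqrt(2) - 14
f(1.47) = -84.36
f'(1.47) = -43.55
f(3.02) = -153.14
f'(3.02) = -42.78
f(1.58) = -89.18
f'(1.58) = -43.97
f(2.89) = -147.53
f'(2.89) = -43.40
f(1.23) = -74.04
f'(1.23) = -42.39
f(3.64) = -178.43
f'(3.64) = -38.43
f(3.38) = -168.16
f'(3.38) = -40.54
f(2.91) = -148.40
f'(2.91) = -43.31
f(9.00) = -103.04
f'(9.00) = 95.29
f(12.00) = 394.47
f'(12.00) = 245.38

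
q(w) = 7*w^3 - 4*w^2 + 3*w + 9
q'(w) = 21*w^2 - 8*w + 3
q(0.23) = 9.56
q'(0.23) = 2.27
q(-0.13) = 8.53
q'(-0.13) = 4.39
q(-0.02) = 8.94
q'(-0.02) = 3.17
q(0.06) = 9.17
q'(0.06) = 2.60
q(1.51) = 28.51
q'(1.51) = 38.80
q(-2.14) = -84.34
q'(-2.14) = 116.29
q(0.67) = 11.32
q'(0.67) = 7.07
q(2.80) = 139.70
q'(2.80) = 145.24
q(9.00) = 4815.00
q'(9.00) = 1632.00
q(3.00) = 171.00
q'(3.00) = 168.00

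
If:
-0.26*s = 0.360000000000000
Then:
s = -1.38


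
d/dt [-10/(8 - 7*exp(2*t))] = -140*exp(2*t)/(7*exp(2*t) - 8)^2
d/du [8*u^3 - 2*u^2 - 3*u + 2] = 24*u^2 - 4*u - 3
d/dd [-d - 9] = -1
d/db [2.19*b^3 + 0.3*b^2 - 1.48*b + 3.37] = 6.57*b^2 + 0.6*b - 1.48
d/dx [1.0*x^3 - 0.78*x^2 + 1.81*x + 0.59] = 3.0*x^2 - 1.56*x + 1.81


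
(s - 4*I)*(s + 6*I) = s^2 + 2*I*s + 24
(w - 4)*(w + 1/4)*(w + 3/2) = w^3 - 9*w^2/4 - 53*w/8 - 3/2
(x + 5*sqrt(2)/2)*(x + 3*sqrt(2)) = x^2 + 11*sqrt(2)*x/2 + 15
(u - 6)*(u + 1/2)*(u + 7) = u^3 + 3*u^2/2 - 83*u/2 - 21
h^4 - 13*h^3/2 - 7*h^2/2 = h^2*(h - 7)*(h + 1/2)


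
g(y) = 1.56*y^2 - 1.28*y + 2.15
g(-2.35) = 13.77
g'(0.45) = 0.12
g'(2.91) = 7.80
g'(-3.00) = -10.64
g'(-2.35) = -8.61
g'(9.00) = 26.80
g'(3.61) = 9.98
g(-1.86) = 9.93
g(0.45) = 1.89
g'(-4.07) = -13.98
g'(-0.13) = -1.69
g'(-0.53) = -2.93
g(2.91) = 11.64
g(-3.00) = 20.03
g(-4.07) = 33.20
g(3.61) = 17.86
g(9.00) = 116.99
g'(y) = 3.12*y - 1.28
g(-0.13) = 2.34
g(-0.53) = 3.27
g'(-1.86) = -7.08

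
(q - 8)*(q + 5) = q^2 - 3*q - 40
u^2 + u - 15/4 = (u - 3/2)*(u + 5/2)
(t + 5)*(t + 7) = t^2 + 12*t + 35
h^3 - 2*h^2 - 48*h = h*(h - 8)*(h + 6)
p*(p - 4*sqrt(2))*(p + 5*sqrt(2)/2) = p^3 - 3*sqrt(2)*p^2/2 - 20*p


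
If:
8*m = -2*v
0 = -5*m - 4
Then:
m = -4/5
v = 16/5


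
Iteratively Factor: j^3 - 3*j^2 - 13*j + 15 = (j - 1)*(j^2 - 2*j - 15) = (j - 5)*(j - 1)*(j + 3)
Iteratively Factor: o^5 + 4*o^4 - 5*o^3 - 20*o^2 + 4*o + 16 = (o - 1)*(o^4 + 5*o^3 - 20*o - 16) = (o - 1)*(o + 4)*(o^3 + o^2 - 4*o - 4) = (o - 1)*(o + 1)*(o + 4)*(o^2 - 4) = (o - 2)*(o - 1)*(o + 1)*(o + 4)*(o + 2)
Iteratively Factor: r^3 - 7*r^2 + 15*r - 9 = (r - 3)*(r^2 - 4*r + 3) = (r - 3)^2*(r - 1)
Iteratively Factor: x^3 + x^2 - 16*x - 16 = (x + 1)*(x^2 - 16) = (x - 4)*(x + 1)*(x + 4)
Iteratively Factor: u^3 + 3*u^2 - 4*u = (u - 1)*(u^2 + 4*u) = u*(u - 1)*(u + 4)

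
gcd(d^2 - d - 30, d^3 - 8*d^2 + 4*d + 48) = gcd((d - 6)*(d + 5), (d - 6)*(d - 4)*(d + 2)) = d - 6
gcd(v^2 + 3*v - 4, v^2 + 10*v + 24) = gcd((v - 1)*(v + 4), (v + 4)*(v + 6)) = v + 4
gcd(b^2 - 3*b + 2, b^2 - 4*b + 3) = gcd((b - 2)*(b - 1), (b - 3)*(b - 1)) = b - 1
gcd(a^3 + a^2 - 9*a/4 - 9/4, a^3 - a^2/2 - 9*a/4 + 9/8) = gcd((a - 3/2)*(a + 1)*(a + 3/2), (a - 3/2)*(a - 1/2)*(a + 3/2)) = a^2 - 9/4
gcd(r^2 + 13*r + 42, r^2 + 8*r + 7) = r + 7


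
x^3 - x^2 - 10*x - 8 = (x - 4)*(x + 1)*(x + 2)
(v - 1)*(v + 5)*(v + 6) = v^3 + 10*v^2 + 19*v - 30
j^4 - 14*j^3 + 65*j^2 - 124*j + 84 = (j - 7)*(j - 3)*(j - 2)^2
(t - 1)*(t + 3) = t^2 + 2*t - 3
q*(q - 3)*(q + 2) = q^3 - q^2 - 6*q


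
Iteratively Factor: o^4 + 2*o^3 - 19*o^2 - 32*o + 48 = (o + 3)*(o^3 - o^2 - 16*o + 16) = (o - 1)*(o + 3)*(o^2 - 16) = (o - 4)*(o - 1)*(o + 3)*(o + 4)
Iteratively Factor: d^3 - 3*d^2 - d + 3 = (d - 1)*(d^2 - 2*d - 3) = (d - 1)*(d + 1)*(d - 3)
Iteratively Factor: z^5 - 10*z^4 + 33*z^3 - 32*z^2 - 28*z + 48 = (z - 4)*(z^4 - 6*z^3 + 9*z^2 + 4*z - 12) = (z - 4)*(z - 2)*(z^3 - 4*z^2 + z + 6) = (z - 4)*(z - 3)*(z - 2)*(z^2 - z - 2) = (z - 4)*(z - 3)*(z - 2)^2*(z + 1)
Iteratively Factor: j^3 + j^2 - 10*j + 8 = (j - 2)*(j^2 + 3*j - 4) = (j - 2)*(j + 4)*(j - 1)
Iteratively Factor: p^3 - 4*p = (p + 2)*(p^2 - 2*p) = (p - 2)*(p + 2)*(p)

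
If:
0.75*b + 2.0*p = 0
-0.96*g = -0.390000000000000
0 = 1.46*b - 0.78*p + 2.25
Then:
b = -1.28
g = 0.41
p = 0.48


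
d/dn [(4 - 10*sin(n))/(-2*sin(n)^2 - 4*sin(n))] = (-5*cos(n) + 4/tan(n) + 4*cos(n)/sin(n)^2)/(sin(n) + 2)^2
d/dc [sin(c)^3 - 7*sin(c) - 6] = (3*sin(c)^2 - 7)*cos(c)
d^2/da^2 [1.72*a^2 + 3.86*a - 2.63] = 3.44000000000000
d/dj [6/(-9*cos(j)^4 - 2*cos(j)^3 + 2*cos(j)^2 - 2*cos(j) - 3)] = 12*(-18*cos(j)^3 - 3*cos(j)^2 + 2*cos(j) - 1)*sin(j)/(9*cos(j)^4 + 2*cos(j)^3 - 2*cos(j)^2 + 2*cos(j) + 3)^2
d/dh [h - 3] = 1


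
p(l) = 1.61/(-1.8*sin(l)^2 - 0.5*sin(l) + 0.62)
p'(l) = 1.61*(3.6*sin(l)*cos(l) + 0.5*cos(l))/(-1.8*sin(l)^2 - 0.5*sin(l) + 0.62)^2 = (5.796*sin(l) + 0.805)*cos(l)/(1.8*sin(l)^2 + 0.5*sin(l) - 0.62)^2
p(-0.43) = 3.12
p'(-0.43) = -5.51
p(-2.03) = -4.26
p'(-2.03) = 13.61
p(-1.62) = -2.38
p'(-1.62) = 0.54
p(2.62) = -21.18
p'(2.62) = -554.23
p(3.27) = 2.46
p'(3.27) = -0.15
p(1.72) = -0.98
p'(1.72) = -0.36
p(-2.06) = -4.72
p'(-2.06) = 17.41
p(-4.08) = -1.69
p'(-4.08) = -3.56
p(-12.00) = -9.67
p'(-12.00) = 119.13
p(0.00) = 2.60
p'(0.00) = 2.09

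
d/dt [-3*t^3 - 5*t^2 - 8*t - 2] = -9*t^2 - 10*t - 8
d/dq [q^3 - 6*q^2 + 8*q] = 3*q^2 - 12*q + 8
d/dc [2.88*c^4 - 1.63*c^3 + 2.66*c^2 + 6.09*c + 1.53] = 11.52*c^3 - 4.89*c^2 + 5.32*c + 6.09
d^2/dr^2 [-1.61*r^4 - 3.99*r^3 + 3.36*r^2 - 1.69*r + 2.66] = -19.32*r^2 - 23.94*r + 6.72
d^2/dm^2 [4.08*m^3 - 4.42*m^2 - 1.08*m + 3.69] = 24.48*m - 8.84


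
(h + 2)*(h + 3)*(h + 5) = h^3 + 10*h^2 + 31*h + 30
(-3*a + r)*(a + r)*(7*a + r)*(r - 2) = -21*a^3*r + 42*a^3 - 17*a^2*r^2 + 34*a^2*r + 5*a*r^3 - 10*a*r^2 + r^4 - 2*r^3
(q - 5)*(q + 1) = q^2 - 4*q - 5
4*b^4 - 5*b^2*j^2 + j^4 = (-2*b + j)*(-b + j)*(b + j)*(2*b + j)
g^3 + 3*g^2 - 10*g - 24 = (g - 3)*(g + 2)*(g + 4)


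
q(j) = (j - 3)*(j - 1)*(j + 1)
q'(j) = (j - 3)*(j - 1) + (j - 3)*(j + 1) + (j - 1)*(j + 1)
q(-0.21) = 3.07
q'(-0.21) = 0.39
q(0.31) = 2.43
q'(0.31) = -2.57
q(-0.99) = 0.08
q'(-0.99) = 7.88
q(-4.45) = -140.08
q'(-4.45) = 85.11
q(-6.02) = -317.87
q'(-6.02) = 143.84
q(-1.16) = -1.44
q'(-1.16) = 10.00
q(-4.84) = -175.82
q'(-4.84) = 98.32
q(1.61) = -2.21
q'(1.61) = -2.88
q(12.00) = 1287.00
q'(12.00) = 359.00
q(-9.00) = -960.00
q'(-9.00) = 296.00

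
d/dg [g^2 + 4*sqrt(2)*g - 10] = 2*g + 4*sqrt(2)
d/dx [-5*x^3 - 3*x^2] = 3*x*(-5*x - 2)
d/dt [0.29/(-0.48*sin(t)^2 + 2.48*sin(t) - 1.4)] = (0.2784*sin(t) - 0.7192)*cos(t)/(0.48*sin(t)^2 - 2.48*sin(t) + 1.4)^2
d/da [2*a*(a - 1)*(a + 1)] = 6*a^2 - 2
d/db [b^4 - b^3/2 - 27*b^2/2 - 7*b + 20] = 4*b^3 - 3*b^2/2 - 27*b - 7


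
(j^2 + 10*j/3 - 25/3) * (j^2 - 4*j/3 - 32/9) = j^4 + 2*j^3 - 49*j^2/3 - 20*j/27 + 800/27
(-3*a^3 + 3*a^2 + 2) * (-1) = 3*a^3 - 3*a^2 - 2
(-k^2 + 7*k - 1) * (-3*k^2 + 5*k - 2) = 3*k^4 - 26*k^3 + 40*k^2 - 19*k + 2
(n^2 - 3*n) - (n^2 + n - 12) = 12 - 4*n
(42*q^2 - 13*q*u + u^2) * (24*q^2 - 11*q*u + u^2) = 1008*q^4 - 774*q^3*u + 209*q^2*u^2 - 24*q*u^3 + u^4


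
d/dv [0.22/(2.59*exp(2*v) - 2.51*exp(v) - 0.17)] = (0.5522 - 1.1396*exp(v))*exp(v)/(-2.59*exp(2*v) + 2.51*exp(v) + 0.17)^2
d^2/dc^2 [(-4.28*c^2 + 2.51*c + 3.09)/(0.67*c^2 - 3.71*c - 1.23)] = (-19.024114*c^3 - 12.840282*c^2 - 33.673932*c + 54.296886)/(0.300763*c^6 - 4.996257*c^5 + 26.0094*c^4 - 32.720345*c^3 - 47.7486*c^2 - 16.838577*c - 1.860867)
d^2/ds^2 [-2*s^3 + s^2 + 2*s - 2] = 2 - 12*s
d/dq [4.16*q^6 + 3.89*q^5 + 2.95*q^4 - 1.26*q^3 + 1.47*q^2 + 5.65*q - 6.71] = 24.96*q^5 + 19.45*q^4 + 11.8*q^3 - 3.78*q^2 + 2.94*q + 5.65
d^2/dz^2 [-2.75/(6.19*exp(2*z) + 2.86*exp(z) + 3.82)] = (-2.75*(12.38*exp(z) + 2.86)*(24.76*exp(z) + 5.72)*exp(z) + (68.09*exp(z) + 7.865)*(6.19*exp(2*z) + 2.86*exp(z) + 3.82))*exp(z)/(6.19*exp(2*z) + 2.86*exp(z) + 3.82)^3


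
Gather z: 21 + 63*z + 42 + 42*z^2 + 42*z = 42*z^2 + 105*z + 63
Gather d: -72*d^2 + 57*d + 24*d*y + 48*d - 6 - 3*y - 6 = -72*d^2 + d*(24*y + 105) - 3*y - 12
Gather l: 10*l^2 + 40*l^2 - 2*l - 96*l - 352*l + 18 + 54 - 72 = 50*l^2 - 450*l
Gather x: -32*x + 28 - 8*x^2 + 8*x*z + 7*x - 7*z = -8*x^2 + x*(8*z - 25) - 7*z + 28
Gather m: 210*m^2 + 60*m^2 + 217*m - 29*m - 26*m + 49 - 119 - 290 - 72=270*m^2 + 162*m - 432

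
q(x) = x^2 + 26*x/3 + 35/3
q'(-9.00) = -9.33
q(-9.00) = 14.67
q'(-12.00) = -15.33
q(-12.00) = 51.67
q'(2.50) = 13.67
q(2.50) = 39.58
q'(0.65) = 9.97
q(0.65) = 17.72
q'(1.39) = 11.45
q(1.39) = 25.65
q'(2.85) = 14.37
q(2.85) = 44.49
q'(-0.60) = 7.47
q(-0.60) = 6.83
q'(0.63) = 9.93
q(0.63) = 17.52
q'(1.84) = 12.35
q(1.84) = 31.00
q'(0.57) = 9.81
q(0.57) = 16.93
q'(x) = 2*x + 26/3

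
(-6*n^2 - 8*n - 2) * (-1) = 6*n^2 + 8*n + 2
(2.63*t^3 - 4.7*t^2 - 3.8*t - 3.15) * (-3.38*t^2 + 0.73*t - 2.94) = -8.8894*t^5 + 17.8059*t^4 + 1.6808*t^3 + 21.691*t^2 + 8.8725*t + 9.261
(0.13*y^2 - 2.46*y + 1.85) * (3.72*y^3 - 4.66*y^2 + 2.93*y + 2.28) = 0.4836*y^5 - 9.757*y^4 + 18.7265*y^3 - 15.5324*y^2 - 0.188299999999999*y + 4.218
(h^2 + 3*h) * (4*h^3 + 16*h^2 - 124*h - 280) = 4*h^5 + 28*h^4 - 76*h^3 - 652*h^2 - 840*h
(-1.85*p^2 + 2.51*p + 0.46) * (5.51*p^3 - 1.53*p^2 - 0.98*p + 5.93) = -10.1935*p^5 + 16.6606*p^4 + 0.507300000000001*p^3 - 14.1341*p^2 + 14.4335*p + 2.7278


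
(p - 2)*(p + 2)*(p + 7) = p^3 + 7*p^2 - 4*p - 28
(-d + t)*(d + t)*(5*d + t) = -5*d^3 - d^2*t + 5*d*t^2 + t^3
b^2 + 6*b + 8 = (b + 2)*(b + 4)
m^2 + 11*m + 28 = (m + 4)*(m + 7)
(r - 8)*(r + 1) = r^2 - 7*r - 8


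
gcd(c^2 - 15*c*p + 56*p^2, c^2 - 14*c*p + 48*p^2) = -c + 8*p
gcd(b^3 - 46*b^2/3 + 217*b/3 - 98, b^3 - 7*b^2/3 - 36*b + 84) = b^2 - 25*b/3 + 14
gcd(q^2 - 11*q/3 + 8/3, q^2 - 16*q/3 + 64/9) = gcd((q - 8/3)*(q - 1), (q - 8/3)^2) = q - 8/3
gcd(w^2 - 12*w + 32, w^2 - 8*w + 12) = 1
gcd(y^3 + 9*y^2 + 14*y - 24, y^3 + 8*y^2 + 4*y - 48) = y^2 + 10*y + 24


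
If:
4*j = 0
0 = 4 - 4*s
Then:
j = 0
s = 1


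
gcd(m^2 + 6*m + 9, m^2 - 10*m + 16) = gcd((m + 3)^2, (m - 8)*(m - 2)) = 1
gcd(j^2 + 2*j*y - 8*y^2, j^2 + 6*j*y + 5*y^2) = 1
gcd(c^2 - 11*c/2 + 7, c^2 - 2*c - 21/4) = c - 7/2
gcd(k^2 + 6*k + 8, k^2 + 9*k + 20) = k + 4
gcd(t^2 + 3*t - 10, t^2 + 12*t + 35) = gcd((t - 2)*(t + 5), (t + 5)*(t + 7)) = t + 5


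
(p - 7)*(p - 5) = p^2 - 12*p + 35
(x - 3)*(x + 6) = x^2 + 3*x - 18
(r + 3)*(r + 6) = r^2 + 9*r + 18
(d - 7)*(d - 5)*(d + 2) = d^3 - 10*d^2 + 11*d + 70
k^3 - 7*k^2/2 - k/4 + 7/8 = (k - 7/2)*(k - 1/2)*(k + 1/2)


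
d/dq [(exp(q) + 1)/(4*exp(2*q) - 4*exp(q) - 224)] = (-(exp(q) + 1)*(2*exp(q) - 1) + exp(2*q) - exp(q) - 56)*exp(q)/(4*(-exp(2*q) + exp(q) + 56)^2)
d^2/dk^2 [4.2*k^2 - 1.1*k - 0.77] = 8.40000000000000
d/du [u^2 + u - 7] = 2*u + 1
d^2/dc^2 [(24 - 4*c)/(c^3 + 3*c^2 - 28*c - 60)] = 8*(-(c - 6)*(3*c^2 + 6*c - 28)^2 + (3*c^2 + 6*c + 3*(c - 6)*(c + 1) - 28)*(c^3 + 3*c^2 - 28*c - 60))/(c^3 + 3*c^2 - 28*c - 60)^3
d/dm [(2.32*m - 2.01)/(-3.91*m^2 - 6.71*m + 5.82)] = (9.0712*m^2 - 15.7182*m + 0.0153000000000016)/(15.2881*m^4 + 52.4722*m^3 - 0.48830000000001*m^2 - 78.1044*m + 33.8724)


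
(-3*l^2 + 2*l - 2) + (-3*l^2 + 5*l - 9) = -6*l^2 + 7*l - 11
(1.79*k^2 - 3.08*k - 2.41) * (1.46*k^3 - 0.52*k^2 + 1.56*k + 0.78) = 2.6134*k^5 - 5.4276*k^4 + 0.8754*k^3 - 2.1554*k^2 - 6.162*k - 1.8798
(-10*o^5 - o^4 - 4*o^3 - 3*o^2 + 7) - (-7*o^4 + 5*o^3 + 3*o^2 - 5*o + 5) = -10*o^5 + 6*o^4 - 9*o^3 - 6*o^2 + 5*o + 2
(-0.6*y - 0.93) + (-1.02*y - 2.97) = -1.62*y - 3.9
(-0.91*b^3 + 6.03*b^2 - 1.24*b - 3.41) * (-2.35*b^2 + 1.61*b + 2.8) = 2.1385*b^5 - 15.6356*b^4 + 10.0743*b^3 + 22.9011*b^2 - 8.9621*b - 9.548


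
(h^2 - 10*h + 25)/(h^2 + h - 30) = (h - 5)/(h + 6)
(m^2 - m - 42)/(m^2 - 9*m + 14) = (m + 6)/(m - 2)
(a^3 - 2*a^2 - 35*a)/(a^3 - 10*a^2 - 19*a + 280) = a/(a - 8)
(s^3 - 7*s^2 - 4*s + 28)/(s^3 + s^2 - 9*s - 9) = (s^3 - 7*s^2 - 4*s + 28)/(s^3 + s^2 - 9*s - 9)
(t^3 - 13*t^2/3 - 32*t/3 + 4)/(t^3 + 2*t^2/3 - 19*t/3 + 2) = (t^2 - 4*t - 12)/(t^2 + t - 6)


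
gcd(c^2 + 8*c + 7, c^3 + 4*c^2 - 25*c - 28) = c^2 + 8*c + 7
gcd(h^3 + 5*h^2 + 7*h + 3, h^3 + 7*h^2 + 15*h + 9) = h^2 + 4*h + 3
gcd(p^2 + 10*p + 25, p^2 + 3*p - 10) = p + 5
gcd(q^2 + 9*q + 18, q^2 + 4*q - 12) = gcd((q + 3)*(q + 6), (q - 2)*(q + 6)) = q + 6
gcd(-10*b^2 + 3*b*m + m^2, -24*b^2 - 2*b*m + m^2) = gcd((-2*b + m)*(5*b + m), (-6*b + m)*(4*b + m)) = 1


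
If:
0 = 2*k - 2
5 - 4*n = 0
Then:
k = 1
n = 5/4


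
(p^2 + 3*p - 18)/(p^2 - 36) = (p - 3)/(p - 6)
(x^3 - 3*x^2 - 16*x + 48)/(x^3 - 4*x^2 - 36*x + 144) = (x^2 + x - 12)/(x^2 - 36)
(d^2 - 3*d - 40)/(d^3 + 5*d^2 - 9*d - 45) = (d - 8)/(d^2 - 9)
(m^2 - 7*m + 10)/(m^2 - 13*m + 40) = (m - 2)/(m - 8)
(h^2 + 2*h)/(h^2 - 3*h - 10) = h/(h - 5)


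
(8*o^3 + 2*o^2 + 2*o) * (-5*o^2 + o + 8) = -40*o^5 - 2*o^4 + 56*o^3 + 18*o^2 + 16*o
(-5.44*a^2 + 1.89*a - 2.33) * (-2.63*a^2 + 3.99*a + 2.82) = 14.3072*a^4 - 26.6763*a^3 - 1.6718*a^2 - 3.9669*a - 6.5706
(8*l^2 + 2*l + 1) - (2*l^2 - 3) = 6*l^2 + 2*l + 4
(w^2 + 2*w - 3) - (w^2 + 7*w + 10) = -5*w - 13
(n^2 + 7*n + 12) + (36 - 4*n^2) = -3*n^2 + 7*n + 48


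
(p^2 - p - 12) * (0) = 0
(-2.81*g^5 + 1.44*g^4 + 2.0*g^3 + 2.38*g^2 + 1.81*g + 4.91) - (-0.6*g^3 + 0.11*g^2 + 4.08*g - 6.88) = -2.81*g^5 + 1.44*g^4 + 2.6*g^3 + 2.27*g^2 - 2.27*g + 11.79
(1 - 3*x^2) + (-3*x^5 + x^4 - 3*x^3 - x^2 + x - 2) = -3*x^5 + x^4 - 3*x^3 - 4*x^2 + x - 1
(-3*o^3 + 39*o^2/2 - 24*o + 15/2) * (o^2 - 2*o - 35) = -3*o^5 + 51*o^4/2 + 42*o^3 - 627*o^2 + 825*o - 525/2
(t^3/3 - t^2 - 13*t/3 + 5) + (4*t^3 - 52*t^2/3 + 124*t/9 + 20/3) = 13*t^3/3 - 55*t^2/3 + 85*t/9 + 35/3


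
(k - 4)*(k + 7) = k^2 + 3*k - 28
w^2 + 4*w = w*(w + 4)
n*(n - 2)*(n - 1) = n^3 - 3*n^2 + 2*n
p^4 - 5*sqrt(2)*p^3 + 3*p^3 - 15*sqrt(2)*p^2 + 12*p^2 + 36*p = p*(p + 3)*(p - 3*sqrt(2))*(p - 2*sqrt(2))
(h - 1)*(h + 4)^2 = h^3 + 7*h^2 + 8*h - 16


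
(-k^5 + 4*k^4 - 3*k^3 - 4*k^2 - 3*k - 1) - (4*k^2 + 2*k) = -k^5 + 4*k^4 - 3*k^3 - 8*k^2 - 5*k - 1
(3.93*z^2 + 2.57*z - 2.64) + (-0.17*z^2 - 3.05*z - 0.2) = 3.76*z^2 - 0.48*z - 2.84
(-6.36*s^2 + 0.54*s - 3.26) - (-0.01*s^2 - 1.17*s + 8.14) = -6.35*s^2 + 1.71*s - 11.4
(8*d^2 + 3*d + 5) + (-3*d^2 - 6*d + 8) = 5*d^2 - 3*d + 13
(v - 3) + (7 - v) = 4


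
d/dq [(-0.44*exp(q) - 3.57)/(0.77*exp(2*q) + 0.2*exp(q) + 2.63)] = (0.3388*exp(2*q) + 5.4978*exp(q) - 0.4432)*exp(q)/(0.5929*exp(4*q) + 0.308*exp(3*q) + 4.0902*exp(2*q) + 1.052*exp(q) + 6.9169)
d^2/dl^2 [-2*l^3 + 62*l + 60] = -12*l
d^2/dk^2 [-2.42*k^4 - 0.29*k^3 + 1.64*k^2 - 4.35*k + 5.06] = -29.04*k^2 - 1.74*k + 3.28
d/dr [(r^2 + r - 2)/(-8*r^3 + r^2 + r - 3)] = ((-2*r - 1)*(8*r^3 - r^2 - r + 3) - (-24*r^2 + 2*r + 1)*(r^2 + r - 2))/(8*r^3 - r^2 - r + 3)^2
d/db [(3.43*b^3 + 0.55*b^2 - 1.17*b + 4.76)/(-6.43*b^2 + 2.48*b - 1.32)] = (-22.0549*b^4 + 17.0128*b^3 - 19.7419*b^2 + 59.7616*b - 10.2604)/(41.3449*b^4 - 31.8928*b^3 + 23.1256*b^2 - 6.5472*b + 1.7424)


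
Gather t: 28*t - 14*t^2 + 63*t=-14*t^2 + 91*t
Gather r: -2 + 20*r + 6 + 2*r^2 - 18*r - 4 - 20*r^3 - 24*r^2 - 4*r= -20*r^3 - 22*r^2 - 2*r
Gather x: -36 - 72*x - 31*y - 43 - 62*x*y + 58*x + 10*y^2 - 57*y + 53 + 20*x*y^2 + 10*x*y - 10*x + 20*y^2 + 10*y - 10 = x*(20*y^2 - 52*y - 24) + 30*y^2 - 78*y - 36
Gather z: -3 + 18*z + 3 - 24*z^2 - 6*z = -24*z^2 + 12*z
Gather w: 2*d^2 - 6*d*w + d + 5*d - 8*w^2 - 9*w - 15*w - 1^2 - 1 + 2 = 2*d^2 + 6*d - 8*w^2 + w*(-6*d - 24)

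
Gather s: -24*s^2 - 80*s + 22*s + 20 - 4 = -24*s^2 - 58*s + 16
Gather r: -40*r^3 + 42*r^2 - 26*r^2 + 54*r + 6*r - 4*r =-40*r^3 + 16*r^2 + 56*r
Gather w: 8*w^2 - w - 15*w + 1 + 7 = 8*w^2 - 16*w + 8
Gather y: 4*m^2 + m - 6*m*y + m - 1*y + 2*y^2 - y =4*m^2 + 2*m + 2*y^2 + y*(-6*m - 2)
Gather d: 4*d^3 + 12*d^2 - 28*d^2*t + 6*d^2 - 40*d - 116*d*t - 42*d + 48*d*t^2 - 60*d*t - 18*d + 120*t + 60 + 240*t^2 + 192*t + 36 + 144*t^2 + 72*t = 4*d^3 + d^2*(18 - 28*t) + d*(48*t^2 - 176*t - 100) + 384*t^2 + 384*t + 96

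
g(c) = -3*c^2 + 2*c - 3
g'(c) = 2 - 6*c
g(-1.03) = -8.24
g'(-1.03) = 8.18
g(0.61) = -2.90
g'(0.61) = -1.66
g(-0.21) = -3.55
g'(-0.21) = 3.26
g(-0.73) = -6.06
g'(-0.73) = 6.38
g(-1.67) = -14.71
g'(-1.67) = 12.02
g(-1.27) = -10.38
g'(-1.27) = 9.62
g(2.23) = -13.46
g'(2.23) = -11.38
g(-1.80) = -16.32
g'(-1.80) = 12.80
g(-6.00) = -123.00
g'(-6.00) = 38.00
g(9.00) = -228.00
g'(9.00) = -52.00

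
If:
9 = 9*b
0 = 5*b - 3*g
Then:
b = 1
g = 5/3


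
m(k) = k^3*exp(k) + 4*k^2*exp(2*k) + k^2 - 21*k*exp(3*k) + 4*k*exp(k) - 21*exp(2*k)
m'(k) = k^3*exp(k) + 8*k^2*exp(2*k) + 3*k^2*exp(k) - 63*k*exp(3*k) + 8*k*exp(2*k) + 4*k*exp(k) + 2*k - 21*exp(3*k) - 42*exp(2*k) + 4*exp(k)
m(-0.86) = -2.85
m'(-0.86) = -5.99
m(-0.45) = -6.76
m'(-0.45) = -15.14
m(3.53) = -2910009.72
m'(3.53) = -9567761.14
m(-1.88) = 1.35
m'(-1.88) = -4.02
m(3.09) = -679557.87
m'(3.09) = -2259092.75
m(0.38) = -66.17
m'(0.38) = -211.81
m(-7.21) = 51.69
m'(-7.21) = -14.60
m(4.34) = -40808731.76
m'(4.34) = -132030630.76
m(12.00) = -1086415648121194480.54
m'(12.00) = -3349794965867204477.62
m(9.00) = -100537216304151.12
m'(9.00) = -312799839814443.54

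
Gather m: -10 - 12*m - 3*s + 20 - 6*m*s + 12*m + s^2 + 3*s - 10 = -6*m*s + s^2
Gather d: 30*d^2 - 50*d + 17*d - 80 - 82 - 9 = 30*d^2 - 33*d - 171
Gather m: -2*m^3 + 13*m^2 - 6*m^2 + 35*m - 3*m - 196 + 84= -2*m^3 + 7*m^2 + 32*m - 112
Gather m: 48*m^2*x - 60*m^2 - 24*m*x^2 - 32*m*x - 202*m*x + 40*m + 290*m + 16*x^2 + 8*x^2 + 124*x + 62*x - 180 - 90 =m^2*(48*x - 60) + m*(-24*x^2 - 234*x + 330) + 24*x^2 + 186*x - 270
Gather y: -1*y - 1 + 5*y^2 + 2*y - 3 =5*y^2 + y - 4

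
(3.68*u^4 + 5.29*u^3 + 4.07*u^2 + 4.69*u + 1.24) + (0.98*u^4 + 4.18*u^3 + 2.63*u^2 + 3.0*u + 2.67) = 4.66*u^4 + 9.47*u^3 + 6.7*u^2 + 7.69*u + 3.91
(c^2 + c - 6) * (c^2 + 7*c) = c^4 + 8*c^3 + c^2 - 42*c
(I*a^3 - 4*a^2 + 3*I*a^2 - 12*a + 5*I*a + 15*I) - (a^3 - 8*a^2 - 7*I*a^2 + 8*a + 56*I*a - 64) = -a^3 + I*a^3 + 4*a^2 + 10*I*a^2 - 20*a - 51*I*a + 64 + 15*I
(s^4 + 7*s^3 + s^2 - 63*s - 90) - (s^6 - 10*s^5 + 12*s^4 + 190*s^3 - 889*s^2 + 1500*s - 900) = -s^6 + 10*s^5 - 11*s^4 - 183*s^3 + 890*s^2 - 1563*s + 810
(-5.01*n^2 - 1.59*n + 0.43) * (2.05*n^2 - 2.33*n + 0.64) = -10.2705*n^4 + 8.4138*n^3 + 1.3798*n^2 - 2.0195*n + 0.2752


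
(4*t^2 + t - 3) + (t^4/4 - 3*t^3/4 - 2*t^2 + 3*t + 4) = t^4/4 - 3*t^3/4 + 2*t^2 + 4*t + 1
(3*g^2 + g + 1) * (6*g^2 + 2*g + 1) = 18*g^4 + 12*g^3 + 11*g^2 + 3*g + 1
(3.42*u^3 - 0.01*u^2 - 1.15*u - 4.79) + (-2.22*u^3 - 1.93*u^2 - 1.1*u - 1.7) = 1.2*u^3 - 1.94*u^2 - 2.25*u - 6.49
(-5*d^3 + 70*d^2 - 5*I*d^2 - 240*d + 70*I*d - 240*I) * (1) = -5*d^3 + 70*d^2 - 5*I*d^2 - 240*d + 70*I*d - 240*I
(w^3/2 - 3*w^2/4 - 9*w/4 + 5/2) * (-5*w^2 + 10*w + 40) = -5*w^5/2 + 35*w^4/4 + 95*w^3/4 - 65*w^2 - 65*w + 100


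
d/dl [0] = 0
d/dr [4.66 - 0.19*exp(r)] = -0.19*exp(r)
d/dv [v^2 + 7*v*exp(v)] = 7*v*exp(v) + 2*v + 7*exp(v)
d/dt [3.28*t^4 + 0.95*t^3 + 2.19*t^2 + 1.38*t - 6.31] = 13.12*t^3 + 2.85*t^2 + 4.38*t + 1.38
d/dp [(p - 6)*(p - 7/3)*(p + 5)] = 3*p^2 - 20*p/3 - 83/3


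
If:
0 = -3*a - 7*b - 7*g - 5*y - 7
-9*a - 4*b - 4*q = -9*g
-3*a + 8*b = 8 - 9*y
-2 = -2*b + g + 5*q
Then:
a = 413*y/759 - 944/759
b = 135/253 - 233*y/253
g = -47*y/1771 - 1772/1771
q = 24/1771 - 643*y/1771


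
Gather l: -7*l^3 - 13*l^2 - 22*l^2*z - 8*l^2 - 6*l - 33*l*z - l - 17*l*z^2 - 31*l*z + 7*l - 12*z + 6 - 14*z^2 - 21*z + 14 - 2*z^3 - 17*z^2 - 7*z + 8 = -7*l^3 + l^2*(-22*z - 21) + l*(-17*z^2 - 64*z) - 2*z^3 - 31*z^2 - 40*z + 28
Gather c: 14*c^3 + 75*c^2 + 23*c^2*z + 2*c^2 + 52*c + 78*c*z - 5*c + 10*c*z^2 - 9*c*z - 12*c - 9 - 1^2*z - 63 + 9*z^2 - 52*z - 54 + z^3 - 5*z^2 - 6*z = 14*c^3 + c^2*(23*z + 77) + c*(10*z^2 + 69*z + 35) + z^3 + 4*z^2 - 59*z - 126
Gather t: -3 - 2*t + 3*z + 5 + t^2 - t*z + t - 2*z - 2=t^2 + t*(-z - 1) + z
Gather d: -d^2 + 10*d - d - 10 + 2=-d^2 + 9*d - 8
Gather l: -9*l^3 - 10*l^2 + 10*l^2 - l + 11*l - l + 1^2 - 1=-9*l^3 + 9*l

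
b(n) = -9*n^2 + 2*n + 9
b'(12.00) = -214.00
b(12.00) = -1263.00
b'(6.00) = -106.00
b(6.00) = -303.00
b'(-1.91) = 36.38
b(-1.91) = -27.65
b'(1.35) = -22.30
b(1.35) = -4.70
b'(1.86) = -31.48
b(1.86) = -18.42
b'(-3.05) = 56.90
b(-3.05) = -80.82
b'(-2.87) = 53.66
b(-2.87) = -70.87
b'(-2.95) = 55.10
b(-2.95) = -75.22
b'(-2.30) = 43.40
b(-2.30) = -43.21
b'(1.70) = -28.60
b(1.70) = -13.61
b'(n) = 2 - 18*n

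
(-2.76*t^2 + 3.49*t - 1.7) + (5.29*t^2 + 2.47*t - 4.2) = 2.53*t^2 + 5.96*t - 5.9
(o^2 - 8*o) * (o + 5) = o^3 - 3*o^2 - 40*o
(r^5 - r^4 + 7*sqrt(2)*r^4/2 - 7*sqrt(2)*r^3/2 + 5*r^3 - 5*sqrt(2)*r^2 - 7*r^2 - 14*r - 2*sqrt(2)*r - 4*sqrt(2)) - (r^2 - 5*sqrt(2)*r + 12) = r^5 - r^4 + 7*sqrt(2)*r^4/2 - 7*sqrt(2)*r^3/2 + 5*r^3 - 8*r^2 - 5*sqrt(2)*r^2 - 14*r + 3*sqrt(2)*r - 12 - 4*sqrt(2)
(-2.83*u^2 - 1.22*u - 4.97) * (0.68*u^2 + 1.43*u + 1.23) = -1.9244*u^4 - 4.8765*u^3 - 8.6051*u^2 - 8.6077*u - 6.1131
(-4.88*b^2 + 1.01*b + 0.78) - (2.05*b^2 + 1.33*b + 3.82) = -6.93*b^2 - 0.32*b - 3.04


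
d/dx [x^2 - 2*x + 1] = 2*x - 2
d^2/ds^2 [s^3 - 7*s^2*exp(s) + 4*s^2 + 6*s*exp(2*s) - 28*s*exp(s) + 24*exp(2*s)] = -7*s^2*exp(s) + 24*s*exp(2*s) - 56*s*exp(s) + 6*s + 120*exp(2*s) - 70*exp(s) + 8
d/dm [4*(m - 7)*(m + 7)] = 8*m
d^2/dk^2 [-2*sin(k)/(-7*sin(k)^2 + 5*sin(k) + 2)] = 2*(-49*sin(k)^4 - 84*sin(k)^3 - 70*sin(k)^2 - 60*sin(k) + 20)/((sin(k) - 1)^2*(7*sin(k) + 2)^3)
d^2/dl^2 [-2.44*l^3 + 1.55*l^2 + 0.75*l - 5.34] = 3.1 - 14.64*l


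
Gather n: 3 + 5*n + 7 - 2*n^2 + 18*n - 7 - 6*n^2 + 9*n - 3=-8*n^2 + 32*n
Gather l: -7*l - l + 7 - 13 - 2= -8*l - 8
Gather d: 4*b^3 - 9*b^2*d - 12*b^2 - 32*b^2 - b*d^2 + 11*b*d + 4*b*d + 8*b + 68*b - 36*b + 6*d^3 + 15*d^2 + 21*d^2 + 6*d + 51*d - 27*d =4*b^3 - 44*b^2 + 40*b + 6*d^3 + d^2*(36 - b) + d*(-9*b^2 + 15*b + 30)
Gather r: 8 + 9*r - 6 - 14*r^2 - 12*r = -14*r^2 - 3*r + 2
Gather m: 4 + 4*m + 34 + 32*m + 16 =36*m + 54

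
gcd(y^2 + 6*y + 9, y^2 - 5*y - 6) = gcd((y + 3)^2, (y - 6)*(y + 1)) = 1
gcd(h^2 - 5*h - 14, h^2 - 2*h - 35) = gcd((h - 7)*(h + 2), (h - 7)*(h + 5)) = h - 7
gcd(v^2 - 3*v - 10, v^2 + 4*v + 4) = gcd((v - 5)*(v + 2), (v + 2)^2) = v + 2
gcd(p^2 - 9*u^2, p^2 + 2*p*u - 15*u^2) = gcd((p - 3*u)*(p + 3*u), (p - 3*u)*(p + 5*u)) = p - 3*u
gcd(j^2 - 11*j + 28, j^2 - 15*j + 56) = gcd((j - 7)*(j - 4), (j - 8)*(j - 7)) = j - 7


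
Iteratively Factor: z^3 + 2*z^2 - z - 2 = (z + 1)*(z^2 + z - 2) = (z - 1)*(z + 1)*(z + 2)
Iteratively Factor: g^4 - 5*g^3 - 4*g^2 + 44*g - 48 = (g + 3)*(g^3 - 8*g^2 + 20*g - 16) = (g - 2)*(g + 3)*(g^2 - 6*g + 8) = (g - 4)*(g - 2)*(g + 3)*(g - 2)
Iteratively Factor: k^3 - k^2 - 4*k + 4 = (k - 1)*(k^2 - 4) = (k - 2)*(k - 1)*(k + 2)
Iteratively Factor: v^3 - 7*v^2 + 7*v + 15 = (v + 1)*(v^2 - 8*v + 15) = (v - 3)*(v + 1)*(v - 5)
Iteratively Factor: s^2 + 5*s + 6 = (s + 2)*(s + 3)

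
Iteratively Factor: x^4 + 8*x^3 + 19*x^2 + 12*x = (x + 1)*(x^3 + 7*x^2 + 12*x) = x*(x + 1)*(x^2 + 7*x + 12) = x*(x + 1)*(x + 3)*(x + 4)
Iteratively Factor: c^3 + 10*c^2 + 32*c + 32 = (c + 2)*(c^2 + 8*c + 16) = (c + 2)*(c + 4)*(c + 4)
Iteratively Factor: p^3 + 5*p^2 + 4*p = (p + 4)*(p^2 + p) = p*(p + 4)*(p + 1)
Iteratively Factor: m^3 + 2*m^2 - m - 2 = (m + 1)*(m^2 + m - 2) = (m + 1)*(m + 2)*(m - 1)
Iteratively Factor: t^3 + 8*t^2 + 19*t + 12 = (t + 3)*(t^2 + 5*t + 4) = (t + 3)*(t + 4)*(t + 1)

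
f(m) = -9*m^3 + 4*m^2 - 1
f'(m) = -27*m^2 + 8*m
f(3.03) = -214.64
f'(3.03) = -223.64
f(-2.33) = 134.56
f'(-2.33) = -165.22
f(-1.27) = 23.89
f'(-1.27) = -53.71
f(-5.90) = 1986.65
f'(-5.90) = -987.07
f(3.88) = -466.48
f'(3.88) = -375.43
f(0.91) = -4.47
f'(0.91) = -15.08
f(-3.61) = 474.54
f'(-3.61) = -380.75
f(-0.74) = 4.84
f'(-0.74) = -20.71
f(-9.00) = 6884.00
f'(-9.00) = -2259.00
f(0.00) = -1.00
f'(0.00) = 0.00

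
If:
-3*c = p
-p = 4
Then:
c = 4/3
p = -4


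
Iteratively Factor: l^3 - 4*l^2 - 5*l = (l - 5)*(l^2 + l) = (l - 5)*(l + 1)*(l)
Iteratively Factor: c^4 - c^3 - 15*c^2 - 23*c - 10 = (c + 1)*(c^3 - 2*c^2 - 13*c - 10) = (c - 5)*(c + 1)*(c^2 + 3*c + 2) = (c - 5)*(c + 1)^2*(c + 2)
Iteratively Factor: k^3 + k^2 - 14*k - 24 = (k + 2)*(k^2 - k - 12) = (k + 2)*(k + 3)*(k - 4)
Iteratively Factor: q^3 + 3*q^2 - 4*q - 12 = (q + 2)*(q^2 + q - 6) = (q - 2)*(q + 2)*(q + 3)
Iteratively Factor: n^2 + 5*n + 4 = (n + 1)*(n + 4)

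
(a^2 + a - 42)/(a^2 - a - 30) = (a + 7)/(a + 5)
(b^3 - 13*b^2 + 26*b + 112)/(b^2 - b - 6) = (b^2 - 15*b + 56)/(b - 3)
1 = 1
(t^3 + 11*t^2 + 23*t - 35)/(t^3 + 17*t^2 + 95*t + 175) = (t - 1)/(t + 5)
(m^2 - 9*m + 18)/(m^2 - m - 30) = (m - 3)/(m + 5)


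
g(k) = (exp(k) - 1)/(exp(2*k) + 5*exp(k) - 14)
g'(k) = (exp(k) - 1)*(-2*exp(2*k) - 5*exp(k))/(exp(2*k) + 5*exp(k) - 14)^2 + exp(k)/(exp(2*k) + 5*exp(k) - 14)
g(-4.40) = 0.07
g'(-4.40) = -0.00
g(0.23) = -0.04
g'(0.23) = -0.27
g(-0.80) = 0.05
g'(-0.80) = -0.03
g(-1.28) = 0.06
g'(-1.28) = -0.02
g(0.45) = -0.15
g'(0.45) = -0.95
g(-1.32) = 0.06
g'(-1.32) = -0.01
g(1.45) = 0.13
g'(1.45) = -0.12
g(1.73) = 0.10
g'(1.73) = -0.08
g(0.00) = 0.00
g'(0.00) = -0.12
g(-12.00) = 0.07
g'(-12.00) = 0.00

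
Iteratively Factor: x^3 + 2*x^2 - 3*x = (x + 3)*(x^2 - x) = (x - 1)*(x + 3)*(x)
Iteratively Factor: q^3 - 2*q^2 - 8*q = (q + 2)*(q^2 - 4*q) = (q - 4)*(q + 2)*(q)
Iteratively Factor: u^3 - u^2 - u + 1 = (u - 1)*(u^2 - 1) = (u - 1)*(u + 1)*(u - 1)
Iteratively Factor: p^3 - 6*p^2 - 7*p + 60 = (p + 3)*(p^2 - 9*p + 20) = (p - 5)*(p + 3)*(p - 4)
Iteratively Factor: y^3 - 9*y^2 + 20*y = (y)*(y^2 - 9*y + 20) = y*(y - 4)*(y - 5)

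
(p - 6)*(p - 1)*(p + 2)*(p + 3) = p^4 - 2*p^3 - 23*p^2 - 12*p + 36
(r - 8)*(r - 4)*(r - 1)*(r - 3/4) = r^4 - 55*r^3/4 + 215*r^2/4 - 65*r + 24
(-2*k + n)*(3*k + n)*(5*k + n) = -30*k^3 - k^2*n + 6*k*n^2 + n^3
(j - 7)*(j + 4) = j^2 - 3*j - 28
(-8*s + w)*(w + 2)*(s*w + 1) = -8*s^2*w^2 - 16*s^2*w + s*w^3 + 2*s*w^2 - 8*s*w - 16*s + w^2 + 2*w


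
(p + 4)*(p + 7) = p^2 + 11*p + 28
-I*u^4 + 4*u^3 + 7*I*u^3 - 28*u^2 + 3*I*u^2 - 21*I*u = u*(u - 7)*(u + 3*I)*(-I*u + 1)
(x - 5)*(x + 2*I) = x^2 - 5*x + 2*I*x - 10*I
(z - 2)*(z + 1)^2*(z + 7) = z^4 + 7*z^3 - 3*z^2 - 23*z - 14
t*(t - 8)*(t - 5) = t^3 - 13*t^2 + 40*t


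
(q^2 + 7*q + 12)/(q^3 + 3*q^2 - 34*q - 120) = (q + 3)/(q^2 - q - 30)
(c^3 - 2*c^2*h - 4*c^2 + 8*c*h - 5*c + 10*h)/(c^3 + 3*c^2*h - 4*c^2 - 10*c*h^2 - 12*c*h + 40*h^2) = (c^2 - 4*c - 5)/(c^2 + 5*c*h - 4*c - 20*h)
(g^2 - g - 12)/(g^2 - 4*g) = (g + 3)/g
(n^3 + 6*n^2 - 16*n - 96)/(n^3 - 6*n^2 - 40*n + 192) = (n + 4)/(n - 8)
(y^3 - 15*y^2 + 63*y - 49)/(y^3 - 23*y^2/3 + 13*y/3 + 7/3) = 3*(y - 7)/(3*y + 1)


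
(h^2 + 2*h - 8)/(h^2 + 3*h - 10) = (h + 4)/(h + 5)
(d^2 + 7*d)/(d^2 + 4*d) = (d + 7)/(d + 4)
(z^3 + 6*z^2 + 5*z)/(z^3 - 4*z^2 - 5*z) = (z + 5)/(z - 5)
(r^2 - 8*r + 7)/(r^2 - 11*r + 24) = (r^2 - 8*r + 7)/(r^2 - 11*r + 24)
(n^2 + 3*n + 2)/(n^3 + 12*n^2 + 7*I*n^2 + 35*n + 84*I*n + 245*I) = (n^2 + 3*n + 2)/(n^3 + n^2*(12 + 7*I) + n*(35 + 84*I) + 245*I)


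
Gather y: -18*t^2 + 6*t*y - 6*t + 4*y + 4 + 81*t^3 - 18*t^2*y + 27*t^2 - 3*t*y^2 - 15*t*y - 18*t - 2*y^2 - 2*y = 81*t^3 + 9*t^2 - 24*t + y^2*(-3*t - 2) + y*(-18*t^2 - 9*t + 2) + 4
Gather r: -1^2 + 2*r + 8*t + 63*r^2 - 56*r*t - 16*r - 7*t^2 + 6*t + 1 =63*r^2 + r*(-56*t - 14) - 7*t^2 + 14*t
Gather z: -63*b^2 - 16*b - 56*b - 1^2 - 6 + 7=-63*b^2 - 72*b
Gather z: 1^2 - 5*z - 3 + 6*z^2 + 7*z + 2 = 6*z^2 + 2*z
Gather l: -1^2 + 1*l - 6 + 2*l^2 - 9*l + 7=2*l^2 - 8*l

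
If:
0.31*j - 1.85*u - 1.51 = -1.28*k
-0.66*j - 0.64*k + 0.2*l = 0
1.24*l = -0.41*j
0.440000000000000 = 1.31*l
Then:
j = -1.02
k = 1.15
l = 0.34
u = -0.19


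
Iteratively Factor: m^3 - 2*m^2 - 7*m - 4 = (m + 1)*(m^2 - 3*m - 4) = (m - 4)*(m + 1)*(m + 1)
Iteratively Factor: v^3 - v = (v)*(v^2 - 1) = v*(v + 1)*(v - 1)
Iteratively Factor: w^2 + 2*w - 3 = (w + 3)*(w - 1)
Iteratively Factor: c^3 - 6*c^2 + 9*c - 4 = (c - 1)*(c^2 - 5*c + 4) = (c - 4)*(c - 1)*(c - 1)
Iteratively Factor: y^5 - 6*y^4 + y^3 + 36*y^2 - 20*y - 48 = (y - 3)*(y^4 - 3*y^3 - 8*y^2 + 12*y + 16) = (y - 3)*(y + 1)*(y^3 - 4*y^2 - 4*y + 16) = (y - 3)*(y - 2)*(y + 1)*(y^2 - 2*y - 8) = (y - 4)*(y - 3)*(y - 2)*(y + 1)*(y + 2)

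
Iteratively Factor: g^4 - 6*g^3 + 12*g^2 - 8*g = (g - 2)*(g^3 - 4*g^2 + 4*g) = g*(g - 2)*(g^2 - 4*g + 4) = g*(g - 2)^2*(g - 2)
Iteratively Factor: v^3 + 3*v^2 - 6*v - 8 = (v + 4)*(v^2 - v - 2) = (v - 2)*(v + 4)*(v + 1)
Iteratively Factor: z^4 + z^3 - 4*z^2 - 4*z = (z + 2)*(z^3 - z^2 - 2*z) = (z - 2)*(z + 2)*(z^2 + z) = (z - 2)*(z + 1)*(z + 2)*(z)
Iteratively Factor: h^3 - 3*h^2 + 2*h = (h)*(h^2 - 3*h + 2) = h*(h - 2)*(h - 1)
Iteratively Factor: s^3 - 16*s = (s - 4)*(s^2 + 4*s) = s*(s - 4)*(s + 4)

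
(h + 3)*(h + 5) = h^2 + 8*h + 15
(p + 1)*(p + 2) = p^2 + 3*p + 2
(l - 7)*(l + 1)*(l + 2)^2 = l^4 - 2*l^3 - 27*l^2 - 52*l - 28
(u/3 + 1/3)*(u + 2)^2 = u^3/3 + 5*u^2/3 + 8*u/3 + 4/3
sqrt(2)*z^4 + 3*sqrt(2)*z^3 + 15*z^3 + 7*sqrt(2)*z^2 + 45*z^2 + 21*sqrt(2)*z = z*(z + 3)*(z + 7*sqrt(2))*(sqrt(2)*z + 1)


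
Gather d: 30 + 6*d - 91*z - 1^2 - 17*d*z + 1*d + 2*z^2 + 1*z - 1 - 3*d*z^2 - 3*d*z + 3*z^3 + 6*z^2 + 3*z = d*(-3*z^2 - 20*z + 7) + 3*z^3 + 8*z^2 - 87*z + 28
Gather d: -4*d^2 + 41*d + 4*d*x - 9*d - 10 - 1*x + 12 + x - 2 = -4*d^2 + d*(4*x + 32)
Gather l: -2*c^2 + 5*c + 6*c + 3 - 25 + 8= -2*c^2 + 11*c - 14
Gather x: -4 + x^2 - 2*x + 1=x^2 - 2*x - 3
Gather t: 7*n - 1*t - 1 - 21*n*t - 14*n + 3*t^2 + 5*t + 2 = -7*n + 3*t^2 + t*(4 - 21*n) + 1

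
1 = 1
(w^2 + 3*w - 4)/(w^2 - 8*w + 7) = (w + 4)/(w - 7)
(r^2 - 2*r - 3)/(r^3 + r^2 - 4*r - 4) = (r - 3)/(r^2 - 4)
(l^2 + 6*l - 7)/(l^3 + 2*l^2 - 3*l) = (l + 7)/(l*(l + 3))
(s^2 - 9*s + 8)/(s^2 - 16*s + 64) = (s - 1)/(s - 8)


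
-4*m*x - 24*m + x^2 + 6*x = (-4*m + x)*(x + 6)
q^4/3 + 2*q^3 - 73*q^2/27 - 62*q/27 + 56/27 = (q/3 + 1/3)*(q - 4/3)*(q - 2/3)*(q + 7)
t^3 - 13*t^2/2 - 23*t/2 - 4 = (t - 8)*(t + 1/2)*(t + 1)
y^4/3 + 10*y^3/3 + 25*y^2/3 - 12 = (y/3 + 1)*(y - 1)*(y + 2)*(y + 6)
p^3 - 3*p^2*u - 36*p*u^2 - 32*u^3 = (p - 8*u)*(p + u)*(p + 4*u)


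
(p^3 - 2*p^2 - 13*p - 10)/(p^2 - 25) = (p^2 + 3*p + 2)/(p + 5)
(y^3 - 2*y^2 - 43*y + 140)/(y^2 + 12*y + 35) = (y^2 - 9*y + 20)/(y + 5)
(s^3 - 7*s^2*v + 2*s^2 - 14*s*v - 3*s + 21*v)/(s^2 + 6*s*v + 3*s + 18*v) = (s^2 - 7*s*v - s + 7*v)/(s + 6*v)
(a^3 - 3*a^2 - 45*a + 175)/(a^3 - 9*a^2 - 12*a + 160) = (a^2 + 2*a - 35)/(a^2 - 4*a - 32)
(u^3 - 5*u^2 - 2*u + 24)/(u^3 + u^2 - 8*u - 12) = (u - 4)/(u + 2)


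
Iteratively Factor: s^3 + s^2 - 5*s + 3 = (s - 1)*(s^2 + 2*s - 3) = (s - 1)*(s + 3)*(s - 1)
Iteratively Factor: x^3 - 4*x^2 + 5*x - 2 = (x - 1)*(x^2 - 3*x + 2) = (x - 2)*(x - 1)*(x - 1)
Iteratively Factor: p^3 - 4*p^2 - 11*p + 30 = (p - 5)*(p^2 + p - 6) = (p - 5)*(p + 3)*(p - 2)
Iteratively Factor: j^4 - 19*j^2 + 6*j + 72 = (j - 3)*(j^3 + 3*j^2 - 10*j - 24) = (j - 3)*(j + 2)*(j^2 + j - 12) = (j - 3)^2*(j + 2)*(j + 4)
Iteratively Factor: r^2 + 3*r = (r)*(r + 3)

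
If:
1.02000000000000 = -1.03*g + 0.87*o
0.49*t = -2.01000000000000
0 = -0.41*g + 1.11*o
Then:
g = -1.44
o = -0.53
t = -4.10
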